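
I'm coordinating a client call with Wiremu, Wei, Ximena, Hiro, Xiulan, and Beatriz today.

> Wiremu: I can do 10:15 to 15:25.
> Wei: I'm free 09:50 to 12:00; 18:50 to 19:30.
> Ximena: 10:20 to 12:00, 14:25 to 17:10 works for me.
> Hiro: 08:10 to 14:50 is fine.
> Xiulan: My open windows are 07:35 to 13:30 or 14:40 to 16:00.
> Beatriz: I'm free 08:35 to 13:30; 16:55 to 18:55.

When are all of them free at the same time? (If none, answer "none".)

10:20-12:00

Wiremu ∩ Wei: 10:15-12:00.
Wiremu ∩ Wei ∩ Ximena: 10:20-12:00.
Wiremu ∩ Wei ∩ Ximena ∩ Hiro: 10:20-12:00.
Wiremu ∩ Wei ∩ Ximena ∩ Hiro ∩ Xiulan: 10:20-12:00.
Wiremu ∩ Wei ∩ Ximena ∩ Hiro ∩ Xiulan ∩ Beatriz: 10:20-12:00.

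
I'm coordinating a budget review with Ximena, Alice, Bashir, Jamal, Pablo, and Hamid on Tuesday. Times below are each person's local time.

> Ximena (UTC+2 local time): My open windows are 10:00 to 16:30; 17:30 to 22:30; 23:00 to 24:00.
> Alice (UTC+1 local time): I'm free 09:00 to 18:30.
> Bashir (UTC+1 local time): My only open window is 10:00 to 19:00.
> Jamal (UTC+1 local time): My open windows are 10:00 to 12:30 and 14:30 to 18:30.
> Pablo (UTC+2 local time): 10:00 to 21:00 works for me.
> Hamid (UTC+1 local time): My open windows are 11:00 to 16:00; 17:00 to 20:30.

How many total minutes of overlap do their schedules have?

Ximena in UTC: 08:00-14:30, 15:30-20:30, 21:00-22:00 (subtract 2h to convert from UTC+2).
Alice in UTC: 08:00-17:30 (subtract 1h to convert from UTC+1).
Bashir in UTC: 09:00-18:00 (subtract 1h to convert from UTC+1).
Jamal in UTC: 09:00-11:30, 13:30-17:30 (subtract 1h to convert from UTC+1).
Pablo in UTC: 08:00-19:00 (subtract 2h to convert from UTC+2).
Hamid in UTC: 10:00-15:00, 16:00-19:30 (subtract 1h to convert from UTC+1).
Ximena ∩ Alice: 08:00-14:30, 15:30-17:30.
Ximena ∩ Alice ∩ Bashir: 09:00-14:30, 15:30-17:30.
Ximena ∩ Alice ∩ Bashir ∩ Jamal: 09:00-11:30, 13:30-14:30, 15:30-17:30.
Ximena ∩ Alice ∩ Bashir ∩ Jamal ∩ Pablo: 09:00-11:30, 13:30-14:30, 15:30-17:30.
Ximena ∩ Alice ∩ Bashir ∩ Jamal ∩ Pablo ∩ Hamid: 10:00-11:30, 13:30-14:30, 16:00-17:30.
Summing the common windows: 90 + 60 + 90 = 240 minutes.

240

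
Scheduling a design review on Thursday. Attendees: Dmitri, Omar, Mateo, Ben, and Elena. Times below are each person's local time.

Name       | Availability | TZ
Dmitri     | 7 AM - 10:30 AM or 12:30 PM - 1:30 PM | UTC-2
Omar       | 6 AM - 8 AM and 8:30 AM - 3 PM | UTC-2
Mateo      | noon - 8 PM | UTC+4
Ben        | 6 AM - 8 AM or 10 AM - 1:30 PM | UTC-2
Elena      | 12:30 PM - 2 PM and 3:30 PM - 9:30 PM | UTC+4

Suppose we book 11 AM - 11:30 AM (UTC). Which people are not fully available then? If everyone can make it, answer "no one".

Dmitri in UTC: 09:00-12:30, 14:30-15:30 (add 2h to convert from UTC-2).
Omar in UTC: 08:00-10:00, 10:30-17:00 (add 2h to convert from UTC-2).
Mateo in UTC: 08:00-16:00 (subtract 4h to convert from UTC+4).
Ben in UTC: 08:00-10:00, 12:00-15:30 (add 2h to convert from UTC-2).
Elena in UTC: 08:30-10:00, 11:30-17:30 (subtract 4h to convert from UTC+4).
Dmitri: free for 11:00-11:30. Omar: free for 11:00-11:30. Mateo: free for 11:00-11:30. Ben: not fully free for 11:00-11:30. Elena: not fully free for 11:00-11:30.

Ben, Elena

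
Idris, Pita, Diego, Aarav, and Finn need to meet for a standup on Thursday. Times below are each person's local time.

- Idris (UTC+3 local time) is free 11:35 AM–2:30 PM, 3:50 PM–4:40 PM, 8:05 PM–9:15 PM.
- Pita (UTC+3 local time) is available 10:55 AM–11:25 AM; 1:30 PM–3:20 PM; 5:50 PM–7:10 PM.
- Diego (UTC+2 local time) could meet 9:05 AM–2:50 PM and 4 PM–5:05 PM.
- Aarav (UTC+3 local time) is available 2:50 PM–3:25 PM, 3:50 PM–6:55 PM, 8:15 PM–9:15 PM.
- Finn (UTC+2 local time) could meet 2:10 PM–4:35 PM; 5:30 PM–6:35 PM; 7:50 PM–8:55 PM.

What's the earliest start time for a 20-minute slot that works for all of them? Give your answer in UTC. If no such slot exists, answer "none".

Idris in UTC: 08:35-11:30, 12:50-13:40, 17:05-18:15 (subtract 3h to convert from UTC+3).
Pita in UTC: 07:55-08:25, 10:30-12:20, 14:50-16:10 (subtract 3h to convert from UTC+3).
Diego in UTC: 07:05-12:50, 14:00-15:05 (subtract 2h to convert from UTC+2).
Aarav in UTC: 11:50-12:25, 12:50-15:55, 17:15-18:15 (subtract 3h to convert from UTC+3).
Finn in UTC: 12:10-14:35, 15:30-16:35, 17:50-18:55 (subtract 2h to convert from UTC+2).
Idris ∩ Pita: 10:30-11:30.
Idris ∩ Pita ∩ Diego: 10:30-11:30.
Idris ∩ Pita ∩ Diego ∩ Aarav: ∅.
Idris ∩ Pita ∩ Diego ∩ Aarav ∩ Finn: ∅.
There is no time when everyone is free.
No common window is at least 20 minutes long.

none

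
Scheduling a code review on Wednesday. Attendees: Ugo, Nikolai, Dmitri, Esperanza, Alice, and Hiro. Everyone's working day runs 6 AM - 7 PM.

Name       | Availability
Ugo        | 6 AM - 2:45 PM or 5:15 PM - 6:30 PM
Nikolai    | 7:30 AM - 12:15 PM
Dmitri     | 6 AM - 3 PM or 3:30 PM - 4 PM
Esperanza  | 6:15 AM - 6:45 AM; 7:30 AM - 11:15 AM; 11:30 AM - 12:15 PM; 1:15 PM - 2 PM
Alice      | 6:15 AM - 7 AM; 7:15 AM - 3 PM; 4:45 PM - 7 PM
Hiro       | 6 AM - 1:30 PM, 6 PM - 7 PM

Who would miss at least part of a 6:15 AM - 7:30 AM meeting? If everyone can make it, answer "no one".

Ugo: free for 06:15-07:30. Nikolai: not fully free for 06:15-07:30. Dmitri: free for 06:15-07:30. Esperanza: not fully free for 06:15-07:30. Alice: not fully free for 06:15-07:30. Hiro: free for 06:15-07:30.

Alice, Esperanza, Nikolai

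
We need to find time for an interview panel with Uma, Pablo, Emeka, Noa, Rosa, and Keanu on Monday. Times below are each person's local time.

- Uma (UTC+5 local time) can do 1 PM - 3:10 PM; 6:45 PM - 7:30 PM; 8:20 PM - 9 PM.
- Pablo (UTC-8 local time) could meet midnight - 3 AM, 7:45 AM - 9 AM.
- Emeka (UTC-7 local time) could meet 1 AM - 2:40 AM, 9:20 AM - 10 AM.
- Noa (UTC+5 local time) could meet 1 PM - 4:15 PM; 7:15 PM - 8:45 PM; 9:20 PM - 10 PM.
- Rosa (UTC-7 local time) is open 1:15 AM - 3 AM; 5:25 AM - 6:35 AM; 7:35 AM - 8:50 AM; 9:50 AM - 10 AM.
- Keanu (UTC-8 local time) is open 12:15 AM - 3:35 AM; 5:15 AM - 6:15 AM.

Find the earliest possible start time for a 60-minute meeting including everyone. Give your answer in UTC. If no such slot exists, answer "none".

Uma in UTC: 08:00-10:10, 13:45-14:30, 15:20-16:00 (subtract 5h to convert from UTC+5).
Pablo in UTC: 08:00-11:00, 15:45-17:00 (add 8h to convert from UTC-8).
Emeka in UTC: 08:00-09:40, 16:20-17:00 (add 7h to convert from UTC-7).
Noa in UTC: 08:00-11:15, 14:15-15:45, 16:20-17:00 (subtract 5h to convert from UTC+5).
Rosa in UTC: 08:15-10:00, 12:25-13:35, 14:35-15:50, 16:50-17:00 (add 7h to convert from UTC-7).
Keanu in UTC: 08:15-11:35, 13:15-14:15 (add 8h to convert from UTC-8).
Uma ∩ Pablo: 08:00-10:10, 15:45-16:00.
Uma ∩ Pablo ∩ Emeka: 08:00-09:40.
Uma ∩ Pablo ∩ Emeka ∩ Noa: 08:00-09:40.
Uma ∩ Pablo ∩ Emeka ∩ Noa ∩ Rosa: 08:15-09:40.
Uma ∩ Pablo ∩ Emeka ∩ Noa ∩ Rosa ∩ Keanu: 08:15-09:40.
Those are the intersection windows.
The first common window of at least 60 minutes is 08:15-09:40, so the earliest start is 08:15.

08:15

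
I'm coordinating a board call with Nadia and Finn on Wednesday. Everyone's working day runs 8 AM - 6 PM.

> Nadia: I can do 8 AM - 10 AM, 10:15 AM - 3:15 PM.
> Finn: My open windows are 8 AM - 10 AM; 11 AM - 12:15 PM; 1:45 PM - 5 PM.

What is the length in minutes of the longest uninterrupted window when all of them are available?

Nadia ∩ Finn: 08:00-10:00, 11:00-12:15, 13:45-15:15.
Those are the intersection windows.
The longest is 08:00-10:00 at 120 minutes.

120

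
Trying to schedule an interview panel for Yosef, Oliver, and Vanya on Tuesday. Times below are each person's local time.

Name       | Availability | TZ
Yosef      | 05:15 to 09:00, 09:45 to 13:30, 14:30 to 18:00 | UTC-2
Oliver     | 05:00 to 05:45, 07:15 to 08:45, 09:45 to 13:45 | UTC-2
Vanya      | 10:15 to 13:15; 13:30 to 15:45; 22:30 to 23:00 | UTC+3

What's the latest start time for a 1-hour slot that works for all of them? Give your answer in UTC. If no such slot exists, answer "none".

Yosef in UTC: 07:15-11:00, 11:45-15:30, 16:30-20:00 (add 2h to convert from UTC-2).
Oliver in UTC: 07:00-07:45, 09:15-10:45, 11:45-15:45 (add 2h to convert from UTC-2).
Vanya in UTC: 07:15-10:15, 10:30-12:45, 19:30-20:00 (subtract 3h to convert from UTC+3).
Yosef ∩ Oliver: 07:15-07:45, 09:15-10:45, 11:45-15:30.
Yosef ∩ Oliver ∩ Vanya: 07:15-07:45, 09:15-10:15, 10:30-10:45, 11:45-12:45.
The last common window of at least 60 minutes is 11:45-12:45; a 60-minute meeting can start as late as 11:45 and still end by 12:45.

11:45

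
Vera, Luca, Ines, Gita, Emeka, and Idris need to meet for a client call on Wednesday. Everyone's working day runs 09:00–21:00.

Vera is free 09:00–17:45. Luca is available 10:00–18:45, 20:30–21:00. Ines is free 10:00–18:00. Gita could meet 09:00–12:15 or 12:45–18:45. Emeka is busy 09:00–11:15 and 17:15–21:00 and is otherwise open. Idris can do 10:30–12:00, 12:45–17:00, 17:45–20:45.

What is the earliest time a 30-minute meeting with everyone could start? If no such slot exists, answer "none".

11:15

Vera free: 09:00-17:45.
Luca free: 10:00-18:45, 20:30-21:00.
Ines free: 10:00-18:00.
Gita free: 09:00-12:15, 12:45-18:45.
Emeka free: 11:15-17:15 (invert busy blocks within the working day).
Idris free: 10:30-12:00, 12:45-17:00, 17:45-20:45.
Vera ∩ Luca: 10:00-17:45.
Vera ∩ Luca ∩ Ines: 10:00-17:45.
Vera ∩ Luca ∩ Ines ∩ Gita: 10:00-12:15, 12:45-17:45.
Vera ∩ Luca ∩ Ines ∩ Gita ∩ Emeka: 11:15-12:15, 12:45-17:15.
Vera ∩ Luca ∩ Ines ∩ Gita ∩ Emeka ∩ Idris: 11:15-12:00, 12:45-17:00.
Those are the intersection windows.
The first common window of at least 30 minutes is 11:15-12:00, so the earliest start is 11:15.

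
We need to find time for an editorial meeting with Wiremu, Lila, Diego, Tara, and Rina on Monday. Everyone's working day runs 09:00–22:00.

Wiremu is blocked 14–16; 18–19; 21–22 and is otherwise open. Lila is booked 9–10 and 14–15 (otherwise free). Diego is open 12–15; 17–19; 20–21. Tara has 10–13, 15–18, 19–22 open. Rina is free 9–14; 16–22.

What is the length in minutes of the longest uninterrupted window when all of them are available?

60

Wiremu free: 09:00-14:00, 16:00-18:00, 19:00-21:00 (invert busy blocks within the working day).
Lila free: 10:00-14:00, 15:00-22:00 (invert busy blocks within the working day).
Diego free: 12:00-15:00, 17:00-19:00, 20:00-21:00.
Tara free: 10:00-13:00, 15:00-18:00, 19:00-22:00.
Rina free: 09:00-14:00, 16:00-22:00.
Wiremu ∩ Lila: 10:00-14:00, 16:00-18:00, 19:00-21:00.
Wiremu ∩ Lila ∩ Diego: 12:00-14:00, 17:00-18:00, 20:00-21:00.
Wiremu ∩ Lila ∩ Diego ∩ Tara: 12:00-13:00, 17:00-18:00, 20:00-21:00.
Wiremu ∩ Lila ∩ Diego ∩ Tara ∩ Rina: 12:00-13:00, 17:00-18:00, 20:00-21:00.
The longest is 12:00-13:00 at 60 minutes.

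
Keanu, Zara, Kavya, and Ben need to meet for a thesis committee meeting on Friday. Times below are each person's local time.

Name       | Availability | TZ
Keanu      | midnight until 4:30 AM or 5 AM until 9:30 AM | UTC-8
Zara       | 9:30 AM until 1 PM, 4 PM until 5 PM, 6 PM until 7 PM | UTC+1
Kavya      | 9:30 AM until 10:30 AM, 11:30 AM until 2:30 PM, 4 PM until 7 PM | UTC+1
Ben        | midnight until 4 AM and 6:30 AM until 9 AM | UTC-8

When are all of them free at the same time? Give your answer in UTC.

08:30-09:30, 10:30-12:00, 15:00-16:00

Keanu in UTC: 08:00-12:30, 13:00-17:30 (add 8h to convert from UTC-8).
Zara in UTC: 08:30-12:00, 15:00-16:00, 17:00-18:00 (subtract 1h to convert from UTC+1).
Kavya in UTC: 08:30-09:30, 10:30-13:30, 15:00-18:00 (subtract 1h to convert from UTC+1).
Ben in UTC: 08:00-12:00, 14:30-17:00 (add 8h to convert from UTC-8).
Keanu ∩ Zara: 08:30-12:00, 15:00-16:00, 17:00-17:30.
Keanu ∩ Zara ∩ Kavya: 08:30-09:30, 10:30-12:00, 15:00-16:00, 17:00-17:30.
Keanu ∩ Zara ∩ Kavya ∩ Ben: 08:30-09:30, 10:30-12:00, 15:00-16:00.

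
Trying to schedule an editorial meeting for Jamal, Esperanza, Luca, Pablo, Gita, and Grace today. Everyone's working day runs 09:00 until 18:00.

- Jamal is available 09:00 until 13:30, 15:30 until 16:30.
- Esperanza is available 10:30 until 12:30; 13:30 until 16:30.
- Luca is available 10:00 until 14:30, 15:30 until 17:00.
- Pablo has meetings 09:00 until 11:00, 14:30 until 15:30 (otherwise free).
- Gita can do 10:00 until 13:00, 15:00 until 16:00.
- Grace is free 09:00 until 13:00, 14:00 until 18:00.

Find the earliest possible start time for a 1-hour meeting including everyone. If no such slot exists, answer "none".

Jamal free: 09:00-13:30, 15:30-16:30.
Esperanza free: 10:30-12:30, 13:30-16:30.
Luca free: 10:00-14:30, 15:30-17:00.
Pablo free: 11:00-14:30, 15:30-18:00 (invert busy blocks within the working day).
Gita free: 10:00-13:00, 15:00-16:00.
Grace free: 09:00-13:00, 14:00-18:00.
Jamal ∩ Esperanza: 10:30-12:30, 15:30-16:30.
Jamal ∩ Esperanza ∩ Luca: 10:30-12:30, 15:30-16:30.
Jamal ∩ Esperanza ∩ Luca ∩ Pablo: 11:00-12:30, 15:30-16:30.
Jamal ∩ Esperanza ∩ Luca ∩ Pablo ∩ Gita: 11:00-12:30, 15:30-16:00.
Jamal ∩ Esperanza ∩ Luca ∩ Pablo ∩ Gita ∩ Grace: 11:00-12:30, 15:30-16:00.
So the common availability across everyone is 11:00-12:30, 15:30-16:00.
The first common window of at least 60 minutes is 11:00-12:30, so the earliest start is 11:00.

11:00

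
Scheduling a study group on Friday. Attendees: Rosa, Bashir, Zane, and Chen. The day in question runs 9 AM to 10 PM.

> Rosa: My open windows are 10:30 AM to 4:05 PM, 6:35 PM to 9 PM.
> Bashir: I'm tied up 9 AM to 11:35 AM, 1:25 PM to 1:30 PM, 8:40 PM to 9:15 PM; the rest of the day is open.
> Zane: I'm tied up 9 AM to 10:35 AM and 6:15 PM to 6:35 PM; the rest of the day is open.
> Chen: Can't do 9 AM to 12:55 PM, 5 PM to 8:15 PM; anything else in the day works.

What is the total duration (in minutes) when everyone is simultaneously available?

210

Rosa free: 10:30-16:05, 18:35-21:00.
Bashir free: 11:35-13:25, 13:30-20:40, 21:15-22:00 (invert busy blocks within the working day).
Zane free: 10:35-18:15, 18:35-22:00 (invert busy blocks within the working day).
Chen free: 12:55-17:00, 20:15-22:00 (invert busy blocks within the working day).
Rosa ∩ Bashir: 11:35-13:25, 13:30-16:05, 18:35-20:40.
Rosa ∩ Bashir ∩ Zane: 11:35-13:25, 13:30-16:05, 18:35-20:40.
Rosa ∩ Bashir ∩ Zane ∩ Chen: 12:55-13:25, 13:30-16:05, 20:15-20:40.
Summing the common windows: 30 + 155 + 25 = 210 minutes.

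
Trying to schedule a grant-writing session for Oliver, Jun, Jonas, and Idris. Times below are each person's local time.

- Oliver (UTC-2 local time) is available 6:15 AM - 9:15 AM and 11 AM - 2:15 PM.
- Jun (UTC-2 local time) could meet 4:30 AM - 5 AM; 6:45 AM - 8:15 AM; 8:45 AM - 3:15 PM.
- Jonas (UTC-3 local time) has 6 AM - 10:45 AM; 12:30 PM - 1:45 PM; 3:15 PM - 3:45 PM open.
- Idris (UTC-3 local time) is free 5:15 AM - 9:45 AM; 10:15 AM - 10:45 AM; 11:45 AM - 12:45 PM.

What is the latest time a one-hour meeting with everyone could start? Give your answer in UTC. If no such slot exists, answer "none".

Oliver in UTC: 08:15-11:15, 13:00-16:15 (add 2h to convert from UTC-2).
Jun in UTC: 06:30-07:00, 08:45-10:15, 10:45-17:15 (add 2h to convert from UTC-2).
Jonas in UTC: 09:00-13:45, 15:30-16:45, 18:15-18:45 (add 3h to convert from UTC-3).
Idris in UTC: 08:15-12:45, 13:15-13:45, 14:45-15:45 (add 3h to convert from UTC-3).
Oliver ∩ Jun: 08:45-10:15, 10:45-11:15, 13:00-16:15.
Oliver ∩ Jun ∩ Jonas: 09:00-10:15, 10:45-11:15, 13:00-13:45, 15:30-16:15.
Oliver ∩ Jun ∩ Jonas ∩ Idris: 09:00-10:15, 10:45-11:15, 13:15-13:45, 15:30-15:45.
So the common availability across everyone is 09:00-10:15, 10:45-11:15, 13:15-13:45, 15:30-15:45.
The last common window of at least 60 minutes is 09:00-10:15; a 60-minute meeting can start as late as 09:15 and still end by 10:15.

09:15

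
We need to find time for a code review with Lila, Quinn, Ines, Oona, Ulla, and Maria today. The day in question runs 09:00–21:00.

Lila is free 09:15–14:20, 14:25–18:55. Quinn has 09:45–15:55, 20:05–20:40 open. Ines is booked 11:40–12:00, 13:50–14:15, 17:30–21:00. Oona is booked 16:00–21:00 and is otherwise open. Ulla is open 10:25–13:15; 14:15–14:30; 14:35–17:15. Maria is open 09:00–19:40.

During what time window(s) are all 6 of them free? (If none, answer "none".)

10:25-11:40, 12:00-13:15, 14:15-14:20, 14:25-14:30, 14:35-15:55

Lila free: 09:15-14:20, 14:25-18:55.
Quinn free: 09:45-15:55, 20:05-20:40.
Ines free: 09:00-11:40, 12:00-13:50, 14:15-17:30 (invert busy blocks within the working day).
Oona free: 09:00-16:00 (invert busy blocks within the working day).
Ulla free: 10:25-13:15, 14:15-14:30, 14:35-17:15.
Maria free: 09:00-19:40.
Lila ∩ Quinn: 09:45-14:20, 14:25-15:55.
Lila ∩ Quinn ∩ Ines: 09:45-11:40, 12:00-13:50, 14:15-14:20, 14:25-15:55.
Lila ∩ Quinn ∩ Ines ∩ Oona: 09:45-11:40, 12:00-13:50, 14:15-14:20, 14:25-15:55.
Lila ∩ Quinn ∩ Ines ∩ Oona ∩ Ulla: 10:25-11:40, 12:00-13:15, 14:15-14:20, 14:25-14:30, 14:35-15:55.
Lila ∩ Quinn ∩ Ines ∩ Oona ∩ Ulla ∩ Maria: 10:25-11:40, 12:00-13:15, 14:15-14:20, 14:25-14:30, 14:35-15:55.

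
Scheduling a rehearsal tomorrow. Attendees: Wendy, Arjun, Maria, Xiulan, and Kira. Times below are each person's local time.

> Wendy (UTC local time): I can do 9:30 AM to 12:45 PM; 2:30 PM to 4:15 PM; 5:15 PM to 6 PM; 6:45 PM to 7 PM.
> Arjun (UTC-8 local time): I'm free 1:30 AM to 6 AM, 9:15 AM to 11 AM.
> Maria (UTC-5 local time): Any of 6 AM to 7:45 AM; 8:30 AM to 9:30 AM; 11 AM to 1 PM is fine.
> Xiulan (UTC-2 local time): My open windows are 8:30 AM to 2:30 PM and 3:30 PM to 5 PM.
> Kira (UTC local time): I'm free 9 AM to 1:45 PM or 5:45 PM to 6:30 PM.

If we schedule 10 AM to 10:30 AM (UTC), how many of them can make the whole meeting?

3

Wendy in UTC: 09:30-12:45, 14:30-16:15, 17:15-18:00, 18:45-19:00.
Arjun in UTC: 09:30-14:00, 17:15-19:00 (add 8h to convert from UTC-8).
Maria in UTC: 11:00-12:45, 13:30-14:30, 16:00-18:00 (add 5h to convert from UTC-5).
Xiulan in UTC: 10:30-16:30, 17:30-19:00 (add 2h to convert from UTC-2).
Kira in UTC: 09:00-13:45, 17:45-18:30.
Wendy, Arjun, and Kira can make the full 10:00-10:30 slot — that's 3.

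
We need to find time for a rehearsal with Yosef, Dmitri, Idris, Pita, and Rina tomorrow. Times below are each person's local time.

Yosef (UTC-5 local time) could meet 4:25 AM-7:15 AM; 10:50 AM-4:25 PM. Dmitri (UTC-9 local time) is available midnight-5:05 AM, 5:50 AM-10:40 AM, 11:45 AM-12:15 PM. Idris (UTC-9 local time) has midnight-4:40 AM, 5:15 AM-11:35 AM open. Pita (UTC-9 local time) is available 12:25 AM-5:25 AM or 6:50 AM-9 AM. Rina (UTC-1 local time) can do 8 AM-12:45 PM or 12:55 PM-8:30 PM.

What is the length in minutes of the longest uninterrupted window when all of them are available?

170

Yosef in UTC: 09:25-12:15, 15:50-21:25 (add 5h to convert from UTC-5).
Dmitri in UTC: 09:00-14:05, 14:50-19:40, 20:45-21:15 (add 9h to convert from UTC-9).
Idris in UTC: 09:00-13:40, 14:15-20:35 (add 9h to convert from UTC-9).
Pita in UTC: 09:25-14:25, 15:50-18:00 (add 9h to convert from UTC-9).
Rina in UTC: 09:00-13:45, 13:55-21:30 (add 1h to convert from UTC-1).
Yosef ∩ Dmitri: 09:25-12:15, 15:50-19:40, 20:45-21:15.
Yosef ∩ Dmitri ∩ Idris: 09:25-12:15, 15:50-19:40.
Yosef ∩ Dmitri ∩ Idris ∩ Pita: 09:25-12:15, 15:50-18:00.
Yosef ∩ Dmitri ∩ Idris ∩ Pita ∩ Rina: 09:25-12:15, 15:50-18:00.
The longest is 09:25-12:15 at 170 minutes.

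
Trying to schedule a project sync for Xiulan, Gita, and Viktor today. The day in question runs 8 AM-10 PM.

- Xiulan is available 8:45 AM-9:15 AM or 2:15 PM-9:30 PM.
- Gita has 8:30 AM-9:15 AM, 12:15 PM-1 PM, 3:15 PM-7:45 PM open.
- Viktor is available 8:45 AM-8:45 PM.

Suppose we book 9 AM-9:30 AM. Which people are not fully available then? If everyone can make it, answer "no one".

Xiulan: not fully free for 09:00-09:30. Gita: not fully free for 09:00-09:30. Viktor: free for 09:00-09:30.

Gita, Xiulan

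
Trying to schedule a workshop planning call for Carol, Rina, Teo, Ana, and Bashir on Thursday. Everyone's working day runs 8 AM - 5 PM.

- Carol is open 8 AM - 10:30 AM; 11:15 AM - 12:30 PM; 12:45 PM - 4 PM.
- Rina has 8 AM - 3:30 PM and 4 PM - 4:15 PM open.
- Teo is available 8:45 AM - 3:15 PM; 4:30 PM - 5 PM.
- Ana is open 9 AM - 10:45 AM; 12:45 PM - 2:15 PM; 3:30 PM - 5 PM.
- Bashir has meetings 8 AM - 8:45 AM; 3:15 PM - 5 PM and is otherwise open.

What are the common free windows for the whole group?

09:00-10:30, 12:45-14:15

Carol free: 08:00-10:30, 11:15-12:30, 12:45-16:00.
Rina free: 08:00-15:30, 16:00-16:15.
Teo free: 08:45-15:15, 16:30-17:00.
Ana free: 09:00-10:45, 12:45-14:15, 15:30-17:00.
Bashir free: 08:45-15:15 (invert busy blocks within the working day).
Carol ∩ Rina: 08:00-10:30, 11:15-12:30, 12:45-15:30.
Carol ∩ Rina ∩ Teo: 08:45-10:30, 11:15-12:30, 12:45-15:15.
Carol ∩ Rina ∩ Teo ∩ Ana: 09:00-10:30, 12:45-14:15.
Carol ∩ Rina ∩ Teo ∩ Ana ∩ Bashir: 09:00-10:30, 12:45-14:15.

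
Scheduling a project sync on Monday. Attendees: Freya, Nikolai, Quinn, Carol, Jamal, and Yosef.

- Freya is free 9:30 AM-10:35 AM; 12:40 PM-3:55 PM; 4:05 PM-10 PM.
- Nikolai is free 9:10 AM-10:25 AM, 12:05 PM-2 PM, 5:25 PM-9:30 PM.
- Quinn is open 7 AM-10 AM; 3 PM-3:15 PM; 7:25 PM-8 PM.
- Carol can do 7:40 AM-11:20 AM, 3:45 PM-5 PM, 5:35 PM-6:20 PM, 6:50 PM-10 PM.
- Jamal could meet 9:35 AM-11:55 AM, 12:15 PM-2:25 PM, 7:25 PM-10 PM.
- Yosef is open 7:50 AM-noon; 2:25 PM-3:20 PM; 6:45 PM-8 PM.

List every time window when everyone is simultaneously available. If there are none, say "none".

09:35-10:00, 19:25-20:00

Freya ∩ Nikolai: 09:30-10:25, 12:40-14:00, 17:25-21:30.
Freya ∩ Nikolai ∩ Quinn: 09:30-10:00, 19:25-20:00.
Freya ∩ Nikolai ∩ Quinn ∩ Carol: 09:30-10:00, 19:25-20:00.
Freya ∩ Nikolai ∩ Quinn ∩ Carol ∩ Jamal: 09:35-10:00, 19:25-20:00.
Freya ∩ Nikolai ∩ Quinn ∩ Carol ∩ Jamal ∩ Yosef: 09:35-10:00, 19:25-20:00.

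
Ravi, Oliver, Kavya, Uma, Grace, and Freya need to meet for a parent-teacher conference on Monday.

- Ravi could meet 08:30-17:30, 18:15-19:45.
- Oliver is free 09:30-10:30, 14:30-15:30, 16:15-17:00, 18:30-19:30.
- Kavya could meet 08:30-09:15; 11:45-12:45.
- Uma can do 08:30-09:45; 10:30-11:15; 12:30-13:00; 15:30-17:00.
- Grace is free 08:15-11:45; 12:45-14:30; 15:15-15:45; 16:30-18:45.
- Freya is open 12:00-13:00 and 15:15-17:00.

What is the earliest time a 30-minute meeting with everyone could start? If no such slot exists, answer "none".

Ravi ∩ Oliver: 09:30-10:30, 14:30-15:30, 16:15-17:00, 18:30-19:30.
Ravi ∩ Oliver ∩ Kavya: ∅.
Ravi ∩ Oliver ∩ Kavya ∩ Uma: ∅.
Ravi ∩ Oliver ∩ Kavya ∩ Uma ∩ Grace: ∅.
Ravi ∩ Oliver ∩ Kavya ∩ Uma ∩ Grace ∩ Freya: ∅.
There is no time when everyone is free.
No common window is at least 30 minutes long.

none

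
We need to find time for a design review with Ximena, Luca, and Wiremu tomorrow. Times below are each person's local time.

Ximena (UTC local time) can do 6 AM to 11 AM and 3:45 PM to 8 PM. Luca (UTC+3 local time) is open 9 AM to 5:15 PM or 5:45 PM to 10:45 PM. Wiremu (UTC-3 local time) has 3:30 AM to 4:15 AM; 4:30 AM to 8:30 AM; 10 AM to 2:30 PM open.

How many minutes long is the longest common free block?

Ximena in UTC: 06:00-11:00, 15:45-20:00.
Luca in UTC: 06:00-14:15, 14:45-19:45 (subtract 3h to convert from UTC+3).
Wiremu in UTC: 06:30-07:15, 07:30-11:30, 13:00-17:30 (add 3h to convert from UTC-3).
Ximena ∩ Luca: 06:00-11:00, 15:45-19:45.
Ximena ∩ Luca ∩ Wiremu: 06:30-07:15, 07:30-11:00, 15:45-17:30.
The longest is 07:30-11:00 at 210 minutes.

210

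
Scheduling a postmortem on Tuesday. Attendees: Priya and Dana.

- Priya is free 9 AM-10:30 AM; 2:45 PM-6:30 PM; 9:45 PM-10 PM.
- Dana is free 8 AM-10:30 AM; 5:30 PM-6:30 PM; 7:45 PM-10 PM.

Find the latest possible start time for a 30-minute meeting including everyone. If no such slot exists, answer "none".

18:00

Priya ∩ Dana: 09:00-10:30, 17:30-18:30, 21:45-22:00.
The last common window of at least 30 minutes is 17:30-18:30; a 30-minute meeting can start as late as 18:00 and still end by 18:30.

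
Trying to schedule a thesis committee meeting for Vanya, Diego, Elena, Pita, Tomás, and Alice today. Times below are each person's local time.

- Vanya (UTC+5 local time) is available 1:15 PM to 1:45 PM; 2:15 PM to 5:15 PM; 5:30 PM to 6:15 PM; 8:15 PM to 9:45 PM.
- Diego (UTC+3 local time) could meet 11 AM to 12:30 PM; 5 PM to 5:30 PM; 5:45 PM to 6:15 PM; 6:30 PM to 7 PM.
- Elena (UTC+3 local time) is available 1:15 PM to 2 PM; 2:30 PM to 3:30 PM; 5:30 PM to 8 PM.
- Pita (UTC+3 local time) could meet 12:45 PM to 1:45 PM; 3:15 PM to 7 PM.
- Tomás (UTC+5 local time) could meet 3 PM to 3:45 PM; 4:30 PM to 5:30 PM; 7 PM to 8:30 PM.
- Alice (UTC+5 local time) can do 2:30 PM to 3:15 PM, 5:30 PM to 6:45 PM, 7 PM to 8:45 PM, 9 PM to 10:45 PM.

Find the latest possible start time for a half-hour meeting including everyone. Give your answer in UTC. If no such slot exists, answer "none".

none

Vanya in UTC: 08:15-08:45, 09:15-12:15, 12:30-13:15, 15:15-16:45 (subtract 5h to convert from UTC+5).
Diego in UTC: 08:00-09:30, 14:00-14:30, 14:45-15:15, 15:30-16:00 (subtract 3h to convert from UTC+3).
Elena in UTC: 10:15-11:00, 11:30-12:30, 14:30-17:00 (subtract 3h to convert from UTC+3).
Pita in UTC: 09:45-10:45, 12:15-16:00 (subtract 3h to convert from UTC+3).
Tomás in UTC: 10:00-10:45, 11:30-12:30, 14:00-15:30 (subtract 5h to convert from UTC+5).
Alice in UTC: 09:30-10:15, 12:30-13:45, 14:00-15:45, 16:00-17:45 (subtract 5h to convert from UTC+5).
Vanya ∩ Diego: 08:15-08:45, 09:15-09:30, 15:30-16:00.
Vanya ∩ Diego ∩ Elena: 15:30-16:00.
Vanya ∩ Diego ∩ Elena ∩ Pita: 15:30-16:00.
Vanya ∩ Diego ∩ Elena ∩ Pita ∩ Tomás: ∅.
Vanya ∩ Diego ∩ Elena ∩ Pita ∩ Tomás ∩ Alice: ∅.
There is no time when everyone is free.
No common window is at least 30 minutes long.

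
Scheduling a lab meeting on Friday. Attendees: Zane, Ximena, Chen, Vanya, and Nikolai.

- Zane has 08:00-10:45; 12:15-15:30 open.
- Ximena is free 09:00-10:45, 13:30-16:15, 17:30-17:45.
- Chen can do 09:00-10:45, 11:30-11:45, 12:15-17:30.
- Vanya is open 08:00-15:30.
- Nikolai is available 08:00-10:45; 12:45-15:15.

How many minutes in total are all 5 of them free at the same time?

210

Zane ∩ Ximena: 09:00-10:45, 13:30-15:30.
Zane ∩ Ximena ∩ Chen: 09:00-10:45, 13:30-15:30.
Zane ∩ Ximena ∩ Chen ∩ Vanya: 09:00-10:45, 13:30-15:30.
Zane ∩ Ximena ∩ Chen ∩ Vanya ∩ Nikolai: 09:00-10:45, 13:30-15:15.
Those are the intersection windows.
Summing the common windows: 105 + 105 = 210 minutes.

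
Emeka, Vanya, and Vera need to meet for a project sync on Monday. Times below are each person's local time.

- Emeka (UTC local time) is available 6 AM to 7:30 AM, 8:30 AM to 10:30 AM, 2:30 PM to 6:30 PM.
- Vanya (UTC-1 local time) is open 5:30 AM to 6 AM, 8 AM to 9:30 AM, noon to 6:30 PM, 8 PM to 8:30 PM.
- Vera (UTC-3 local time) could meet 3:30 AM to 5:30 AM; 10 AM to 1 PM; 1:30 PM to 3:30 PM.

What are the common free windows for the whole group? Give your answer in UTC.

Emeka in UTC: 06:00-07:30, 08:30-10:30, 14:30-18:30.
Vanya in UTC: 06:30-07:00, 09:00-10:30, 13:00-19:30, 21:00-21:30 (add 1h to convert from UTC-1).
Vera in UTC: 06:30-08:30, 13:00-16:00, 16:30-18:30 (add 3h to convert from UTC-3).
Emeka ∩ Vanya: 06:30-07:00, 09:00-10:30, 14:30-18:30.
Emeka ∩ Vanya ∩ Vera: 06:30-07:00, 14:30-16:00, 16:30-18:30.
Those are the intersection windows.

06:30-07:00, 14:30-16:00, 16:30-18:30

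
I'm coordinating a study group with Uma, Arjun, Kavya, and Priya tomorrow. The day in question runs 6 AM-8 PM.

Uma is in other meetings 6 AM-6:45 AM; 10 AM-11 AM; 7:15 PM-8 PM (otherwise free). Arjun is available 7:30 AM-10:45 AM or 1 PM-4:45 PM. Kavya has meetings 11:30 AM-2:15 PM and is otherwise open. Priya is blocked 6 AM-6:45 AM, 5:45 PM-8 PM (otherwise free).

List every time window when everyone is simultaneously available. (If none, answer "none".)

Uma free: 06:45-10:00, 11:00-19:15 (invert busy blocks within the working day).
Arjun free: 07:30-10:45, 13:00-16:45.
Kavya free: 06:00-11:30, 14:15-20:00 (invert busy blocks within the working day).
Priya free: 06:45-17:45 (invert busy blocks within the working day).
Uma ∩ Arjun: 07:30-10:00, 13:00-16:45.
Uma ∩ Arjun ∩ Kavya: 07:30-10:00, 14:15-16:45.
Uma ∩ Arjun ∩ Kavya ∩ Priya: 07:30-10:00, 14:15-16:45.

07:30-10:00, 14:15-16:45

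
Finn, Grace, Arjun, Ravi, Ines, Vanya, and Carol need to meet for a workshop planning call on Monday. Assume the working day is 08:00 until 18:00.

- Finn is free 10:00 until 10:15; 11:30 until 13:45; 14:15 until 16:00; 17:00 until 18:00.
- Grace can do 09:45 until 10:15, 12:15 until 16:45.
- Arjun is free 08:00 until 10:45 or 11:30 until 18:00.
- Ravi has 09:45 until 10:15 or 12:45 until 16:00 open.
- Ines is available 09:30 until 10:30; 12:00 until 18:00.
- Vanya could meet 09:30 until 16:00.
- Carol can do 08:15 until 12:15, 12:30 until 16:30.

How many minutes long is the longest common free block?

Finn ∩ Grace: 10:00-10:15, 12:15-13:45, 14:15-16:00.
Finn ∩ Grace ∩ Arjun: 10:00-10:15, 12:15-13:45, 14:15-16:00.
Finn ∩ Grace ∩ Arjun ∩ Ravi: 10:00-10:15, 12:45-13:45, 14:15-16:00.
Finn ∩ Grace ∩ Arjun ∩ Ravi ∩ Ines: 10:00-10:15, 12:45-13:45, 14:15-16:00.
Finn ∩ Grace ∩ Arjun ∩ Ravi ∩ Ines ∩ Vanya: 10:00-10:15, 12:45-13:45, 14:15-16:00.
Finn ∩ Grace ∩ Arjun ∩ Ravi ∩ Ines ∩ Vanya ∩ Carol: 10:00-10:15, 12:45-13:45, 14:15-16:00.
The longest is 14:15-16:00 at 105 minutes.

105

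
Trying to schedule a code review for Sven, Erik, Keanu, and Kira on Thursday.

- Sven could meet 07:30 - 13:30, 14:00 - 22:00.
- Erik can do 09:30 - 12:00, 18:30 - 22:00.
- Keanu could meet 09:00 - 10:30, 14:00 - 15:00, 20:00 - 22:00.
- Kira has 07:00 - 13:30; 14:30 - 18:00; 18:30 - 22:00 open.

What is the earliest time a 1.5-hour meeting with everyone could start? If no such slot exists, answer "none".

Sven ∩ Erik: 09:30-12:00, 18:30-22:00.
Sven ∩ Erik ∩ Keanu: 09:30-10:30, 20:00-22:00.
Sven ∩ Erik ∩ Keanu ∩ Kira: 09:30-10:30, 20:00-22:00.
The first common window of at least 90 minutes is 20:00-22:00, so the earliest start is 20:00.

20:00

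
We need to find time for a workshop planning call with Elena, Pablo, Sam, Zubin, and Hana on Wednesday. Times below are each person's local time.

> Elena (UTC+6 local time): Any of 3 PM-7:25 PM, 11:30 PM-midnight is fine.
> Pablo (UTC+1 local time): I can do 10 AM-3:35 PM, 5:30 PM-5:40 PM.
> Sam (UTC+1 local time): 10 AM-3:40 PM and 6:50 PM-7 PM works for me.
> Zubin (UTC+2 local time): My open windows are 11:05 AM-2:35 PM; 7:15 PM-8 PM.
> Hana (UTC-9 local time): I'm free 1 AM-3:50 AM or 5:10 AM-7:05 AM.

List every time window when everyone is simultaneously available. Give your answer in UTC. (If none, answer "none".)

Elena in UTC: 09:00-13:25, 17:30-18:00 (subtract 6h to convert from UTC+6).
Pablo in UTC: 09:00-14:35, 16:30-16:40 (subtract 1h to convert from UTC+1).
Sam in UTC: 09:00-14:40, 17:50-18:00 (subtract 1h to convert from UTC+1).
Zubin in UTC: 09:05-12:35, 17:15-18:00 (subtract 2h to convert from UTC+2).
Hana in UTC: 10:00-12:50, 14:10-16:05 (add 9h to convert from UTC-9).
Elena ∩ Pablo: 09:00-13:25.
Elena ∩ Pablo ∩ Sam: 09:00-13:25.
Elena ∩ Pablo ∩ Sam ∩ Zubin: 09:05-12:35.
Elena ∩ Pablo ∩ Sam ∩ Zubin ∩ Hana: 10:00-12:35.

10:00-12:35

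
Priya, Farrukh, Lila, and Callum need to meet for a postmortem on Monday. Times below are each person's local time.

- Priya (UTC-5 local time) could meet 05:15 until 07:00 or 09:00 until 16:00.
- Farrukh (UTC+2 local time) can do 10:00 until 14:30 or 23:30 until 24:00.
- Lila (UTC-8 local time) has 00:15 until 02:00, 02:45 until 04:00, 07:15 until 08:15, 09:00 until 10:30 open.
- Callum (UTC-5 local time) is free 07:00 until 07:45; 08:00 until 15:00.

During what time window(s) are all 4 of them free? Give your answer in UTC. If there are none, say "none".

none

Priya in UTC: 10:15-12:00, 14:00-21:00 (add 5h to convert from UTC-5).
Farrukh in UTC: 08:00-12:30, 21:30-22:00 (subtract 2h to convert from UTC+2).
Lila in UTC: 08:15-10:00, 10:45-12:00, 15:15-16:15, 17:00-18:30 (add 8h to convert from UTC-8).
Callum in UTC: 12:00-12:45, 13:00-20:00 (add 5h to convert from UTC-5).
Priya ∩ Farrukh: 10:15-12:00.
Priya ∩ Farrukh ∩ Lila: 10:45-12:00.
Priya ∩ Farrukh ∩ Lila ∩ Callum: ∅.
There is no time when everyone is free.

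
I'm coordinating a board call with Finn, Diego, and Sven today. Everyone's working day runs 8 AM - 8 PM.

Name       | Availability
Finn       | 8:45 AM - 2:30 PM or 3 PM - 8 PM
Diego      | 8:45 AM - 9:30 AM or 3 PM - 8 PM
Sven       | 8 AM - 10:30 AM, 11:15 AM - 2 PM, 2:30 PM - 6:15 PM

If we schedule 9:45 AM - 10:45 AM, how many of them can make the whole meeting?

1

Finn can make the full 09:45-10:45 slot — that's 1.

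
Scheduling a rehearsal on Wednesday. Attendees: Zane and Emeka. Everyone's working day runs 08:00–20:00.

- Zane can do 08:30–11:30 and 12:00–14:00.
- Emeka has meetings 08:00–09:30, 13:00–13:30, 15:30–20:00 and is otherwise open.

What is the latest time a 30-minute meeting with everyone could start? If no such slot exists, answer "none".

Zane free: 08:30-11:30, 12:00-14:00.
Emeka free: 09:30-13:00, 13:30-15:30 (invert busy blocks within the working day).
Zane ∩ Emeka: 09:30-11:30, 12:00-13:00, 13:30-14:00.
So the common availability across everyone is 09:30-11:30, 12:00-13:00, 13:30-14:00.
The last common window of at least 30 minutes is 13:30-14:00; a 30-minute meeting can start as late as 13:30 and still end by 14:00.

13:30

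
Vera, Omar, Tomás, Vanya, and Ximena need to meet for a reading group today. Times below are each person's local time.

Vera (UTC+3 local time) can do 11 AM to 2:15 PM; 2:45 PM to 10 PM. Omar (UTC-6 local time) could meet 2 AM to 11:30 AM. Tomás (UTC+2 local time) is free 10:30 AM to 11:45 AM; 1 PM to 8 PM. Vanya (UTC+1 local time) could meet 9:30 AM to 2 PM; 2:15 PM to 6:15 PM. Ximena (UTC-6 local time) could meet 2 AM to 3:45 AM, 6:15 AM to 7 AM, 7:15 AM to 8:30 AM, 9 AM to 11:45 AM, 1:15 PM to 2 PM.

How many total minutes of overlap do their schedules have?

330

Vera in UTC: 08:00-11:15, 11:45-19:00 (subtract 3h to convert from UTC+3).
Omar in UTC: 08:00-17:30 (add 6h to convert from UTC-6).
Tomás in UTC: 08:30-09:45, 11:00-18:00 (subtract 2h to convert from UTC+2).
Vanya in UTC: 08:30-13:00, 13:15-17:15 (subtract 1h to convert from UTC+1).
Ximena in UTC: 08:00-09:45, 12:15-13:00, 13:15-14:30, 15:00-17:45, 19:15-20:00 (add 6h to convert from UTC-6).
Vera ∩ Omar: 08:00-11:15, 11:45-17:30.
Vera ∩ Omar ∩ Tomás: 08:30-09:45, 11:00-11:15, 11:45-17:30.
Vera ∩ Omar ∩ Tomás ∩ Vanya: 08:30-09:45, 11:00-11:15, 11:45-13:00, 13:15-17:15.
Vera ∩ Omar ∩ Tomás ∩ Vanya ∩ Ximena: 08:30-09:45, 12:15-13:00, 13:15-14:30, 15:00-17:15.
Summing the common windows: 75 + 45 + 75 + 135 = 330 minutes.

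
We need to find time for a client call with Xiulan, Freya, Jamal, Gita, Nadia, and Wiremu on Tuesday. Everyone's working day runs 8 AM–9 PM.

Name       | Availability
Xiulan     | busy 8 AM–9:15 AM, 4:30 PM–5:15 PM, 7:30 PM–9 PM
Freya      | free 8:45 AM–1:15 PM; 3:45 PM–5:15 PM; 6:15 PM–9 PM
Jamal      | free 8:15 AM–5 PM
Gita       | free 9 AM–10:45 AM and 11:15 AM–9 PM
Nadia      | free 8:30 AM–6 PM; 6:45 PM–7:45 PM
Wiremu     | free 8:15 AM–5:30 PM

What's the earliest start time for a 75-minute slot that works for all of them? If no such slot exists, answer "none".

Xiulan free: 09:15-16:30, 17:15-19:30 (invert busy blocks within the working day).
Freya free: 08:45-13:15, 15:45-17:15, 18:15-21:00.
Jamal free: 08:15-17:00.
Gita free: 09:00-10:45, 11:15-21:00.
Nadia free: 08:30-18:00, 18:45-19:45.
Wiremu free: 08:15-17:30.
Xiulan ∩ Freya: 09:15-13:15, 15:45-16:30, 18:15-19:30.
Xiulan ∩ Freya ∩ Jamal: 09:15-13:15, 15:45-16:30.
Xiulan ∩ Freya ∩ Jamal ∩ Gita: 09:15-10:45, 11:15-13:15, 15:45-16:30.
Xiulan ∩ Freya ∩ Jamal ∩ Gita ∩ Nadia: 09:15-10:45, 11:15-13:15, 15:45-16:30.
Xiulan ∩ Freya ∩ Jamal ∩ Gita ∩ Nadia ∩ Wiremu: 09:15-10:45, 11:15-13:15, 15:45-16:30.
So the common availability across everyone is 09:15-10:45, 11:15-13:15, 15:45-16:30.
The first common window of at least 75 minutes is 09:15-10:45, so the earliest start is 09:15.

09:15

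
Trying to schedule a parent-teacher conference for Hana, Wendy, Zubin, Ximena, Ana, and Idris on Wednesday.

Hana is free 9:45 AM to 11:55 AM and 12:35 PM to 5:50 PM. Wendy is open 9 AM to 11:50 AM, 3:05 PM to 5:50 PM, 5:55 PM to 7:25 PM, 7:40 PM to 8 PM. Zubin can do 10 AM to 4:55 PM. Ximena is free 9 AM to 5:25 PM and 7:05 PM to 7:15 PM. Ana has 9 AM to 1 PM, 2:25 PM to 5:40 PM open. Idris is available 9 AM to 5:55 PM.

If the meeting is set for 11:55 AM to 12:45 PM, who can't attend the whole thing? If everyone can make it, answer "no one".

Hana: not fully free for 11:55-12:45. Wendy: not fully free for 11:55-12:45. Zubin: free for 11:55-12:45. Ximena: free for 11:55-12:45. Ana: free for 11:55-12:45. Idris: free for 11:55-12:45.

Hana, Wendy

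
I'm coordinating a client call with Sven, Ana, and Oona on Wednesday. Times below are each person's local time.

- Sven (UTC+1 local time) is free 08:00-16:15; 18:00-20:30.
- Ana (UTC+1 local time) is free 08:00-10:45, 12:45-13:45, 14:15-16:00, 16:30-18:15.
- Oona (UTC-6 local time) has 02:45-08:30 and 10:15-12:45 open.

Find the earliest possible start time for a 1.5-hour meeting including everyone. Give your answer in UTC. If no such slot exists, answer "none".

Sven in UTC: 07:00-15:15, 17:00-19:30 (subtract 1h to convert from UTC+1).
Ana in UTC: 07:00-09:45, 11:45-12:45, 13:15-15:00, 15:30-17:15 (subtract 1h to convert from UTC+1).
Oona in UTC: 08:45-14:30, 16:15-18:45 (add 6h to convert from UTC-6).
Sven ∩ Ana: 07:00-09:45, 11:45-12:45, 13:15-15:00, 17:00-17:15.
Sven ∩ Ana ∩ Oona: 08:45-09:45, 11:45-12:45, 13:15-14:30, 17:00-17:15.
So the common availability across everyone is 08:45-09:45, 11:45-12:45, 13:15-14:30, 17:00-17:15.
No common window is at least 90 minutes long.

none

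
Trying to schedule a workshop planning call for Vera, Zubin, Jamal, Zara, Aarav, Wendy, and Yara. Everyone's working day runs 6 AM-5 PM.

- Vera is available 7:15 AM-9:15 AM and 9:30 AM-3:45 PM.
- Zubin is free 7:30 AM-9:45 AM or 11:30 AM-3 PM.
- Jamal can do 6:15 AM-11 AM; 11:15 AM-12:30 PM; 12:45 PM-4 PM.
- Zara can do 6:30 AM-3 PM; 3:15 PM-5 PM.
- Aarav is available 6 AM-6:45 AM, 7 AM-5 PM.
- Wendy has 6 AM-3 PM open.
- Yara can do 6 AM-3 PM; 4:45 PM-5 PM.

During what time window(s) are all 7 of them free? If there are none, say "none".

Vera ∩ Zubin: 07:30-09:15, 09:30-09:45, 11:30-15:00.
Vera ∩ Zubin ∩ Jamal: 07:30-09:15, 09:30-09:45, 11:30-12:30, 12:45-15:00.
Vera ∩ Zubin ∩ Jamal ∩ Zara: 07:30-09:15, 09:30-09:45, 11:30-12:30, 12:45-15:00.
Vera ∩ Zubin ∩ Jamal ∩ Zara ∩ Aarav: 07:30-09:15, 09:30-09:45, 11:30-12:30, 12:45-15:00.
Vera ∩ Zubin ∩ Jamal ∩ Zara ∩ Aarav ∩ Wendy: 07:30-09:15, 09:30-09:45, 11:30-12:30, 12:45-15:00.
Vera ∩ Zubin ∩ Jamal ∩ Zara ∩ Aarav ∩ Wendy ∩ Yara: 07:30-09:15, 09:30-09:45, 11:30-12:30, 12:45-15:00.

07:30-09:15, 09:30-09:45, 11:30-12:30, 12:45-15:00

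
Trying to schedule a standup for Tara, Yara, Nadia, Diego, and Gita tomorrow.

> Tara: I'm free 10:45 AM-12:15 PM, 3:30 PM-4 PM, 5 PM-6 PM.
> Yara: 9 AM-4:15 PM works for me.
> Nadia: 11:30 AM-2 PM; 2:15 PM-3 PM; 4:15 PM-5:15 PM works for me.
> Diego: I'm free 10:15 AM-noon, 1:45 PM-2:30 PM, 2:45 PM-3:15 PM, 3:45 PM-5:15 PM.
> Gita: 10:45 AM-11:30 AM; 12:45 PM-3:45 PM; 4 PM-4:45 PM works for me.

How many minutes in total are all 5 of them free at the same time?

0

Tara ∩ Yara: 10:45-12:15, 15:30-16:00.
Tara ∩ Yara ∩ Nadia: 11:30-12:15.
Tara ∩ Yara ∩ Nadia ∩ Diego: 11:30-12:00.
Tara ∩ Yara ∩ Nadia ∩ Diego ∩ Gita: ∅.
There is no time when everyone is free.
There is no common window, so the total is 0 minutes.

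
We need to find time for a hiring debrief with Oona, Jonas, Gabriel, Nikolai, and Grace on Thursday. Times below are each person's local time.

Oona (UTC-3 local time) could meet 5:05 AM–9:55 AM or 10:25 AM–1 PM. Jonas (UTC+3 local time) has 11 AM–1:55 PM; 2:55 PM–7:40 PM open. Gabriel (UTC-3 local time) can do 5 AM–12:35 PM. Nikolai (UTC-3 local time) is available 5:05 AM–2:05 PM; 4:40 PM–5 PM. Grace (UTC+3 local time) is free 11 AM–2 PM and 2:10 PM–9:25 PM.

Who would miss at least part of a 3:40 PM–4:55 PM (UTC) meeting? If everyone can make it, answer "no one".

Gabriel, Jonas, Oona

Oona in UTC: 08:05-12:55, 13:25-16:00 (add 3h to convert from UTC-3).
Jonas in UTC: 08:00-10:55, 11:55-16:40 (subtract 3h to convert from UTC+3).
Gabriel in UTC: 08:00-15:35 (add 3h to convert from UTC-3).
Nikolai in UTC: 08:05-17:05, 19:40-20:00 (add 3h to convert from UTC-3).
Grace in UTC: 08:00-11:00, 11:10-18:25 (subtract 3h to convert from UTC+3).
Oona: not fully free for 15:40-16:55. Jonas: not fully free for 15:40-16:55. Gabriel: not fully free for 15:40-16:55. Nikolai: free for 15:40-16:55. Grace: free for 15:40-16:55.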